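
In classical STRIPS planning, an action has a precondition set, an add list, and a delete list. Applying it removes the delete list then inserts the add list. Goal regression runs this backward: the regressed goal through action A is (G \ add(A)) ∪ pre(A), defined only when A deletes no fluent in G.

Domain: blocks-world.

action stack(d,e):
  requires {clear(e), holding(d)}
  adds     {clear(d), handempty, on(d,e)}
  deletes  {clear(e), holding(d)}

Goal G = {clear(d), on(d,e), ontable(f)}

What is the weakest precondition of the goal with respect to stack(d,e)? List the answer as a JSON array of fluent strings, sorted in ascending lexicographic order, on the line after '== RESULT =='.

Regress:
  G ∩ del = {}  (empty — regression defined)
  G \ add = {clear(d), on(d,e), ontable(f)} \ {clear(d), handempty, on(d,e)} = {ontable(f)}
  ∪ pre   = {ontable(f)} ∪ {clear(e), holding(d)}
          = {clear(e), holding(d), ontable(f)}

== RESULT ==
["clear(e)", "holding(d)", "ontable(f)"]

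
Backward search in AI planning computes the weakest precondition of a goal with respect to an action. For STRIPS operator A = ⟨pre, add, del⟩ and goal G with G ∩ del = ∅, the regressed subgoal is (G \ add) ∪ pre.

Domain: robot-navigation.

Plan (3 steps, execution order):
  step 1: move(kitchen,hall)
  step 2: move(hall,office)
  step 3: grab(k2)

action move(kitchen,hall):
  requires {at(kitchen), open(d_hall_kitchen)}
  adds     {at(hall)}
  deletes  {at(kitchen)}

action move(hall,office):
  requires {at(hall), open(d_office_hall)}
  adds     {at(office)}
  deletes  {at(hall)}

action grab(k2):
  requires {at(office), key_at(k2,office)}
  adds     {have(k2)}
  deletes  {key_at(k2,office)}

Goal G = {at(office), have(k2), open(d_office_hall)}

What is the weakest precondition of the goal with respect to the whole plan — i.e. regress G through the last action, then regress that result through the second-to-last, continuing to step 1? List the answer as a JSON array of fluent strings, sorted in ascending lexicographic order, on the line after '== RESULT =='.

Work backward from the goal:
  through step 3 (grab(k2)): drop {have(k2)}, keep {at(office), open(d_office_hall)}, require {at(office), key_at(k2,office)}
    → {at(office), key_at(k2,office), open(d_office_hall)}
  through step 2 (move(hall,office)): drop {at(office)}, keep {key_at(k2,office), open(d_office_hall)}, require {at(hall), open(d_office_hall)}
    → {at(hall), key_at(k2,office), open(d_office_hall)}
  through step 1 (move(kitchen,hall)): drop {at(hall)}, keep {key_at(k2,office), open(d_office_hall)}, require {at(kitchen), open(d_hall_kitchen)}
    → {at(kitchen), key_at(k2,office), open(d_hall_kitchen), open(d_office_hall)}

== RESULT ==
["at(kitchen)", "key_at(k2,office)", "open(d_hall_kitchen)", "open(d_office_hall)"]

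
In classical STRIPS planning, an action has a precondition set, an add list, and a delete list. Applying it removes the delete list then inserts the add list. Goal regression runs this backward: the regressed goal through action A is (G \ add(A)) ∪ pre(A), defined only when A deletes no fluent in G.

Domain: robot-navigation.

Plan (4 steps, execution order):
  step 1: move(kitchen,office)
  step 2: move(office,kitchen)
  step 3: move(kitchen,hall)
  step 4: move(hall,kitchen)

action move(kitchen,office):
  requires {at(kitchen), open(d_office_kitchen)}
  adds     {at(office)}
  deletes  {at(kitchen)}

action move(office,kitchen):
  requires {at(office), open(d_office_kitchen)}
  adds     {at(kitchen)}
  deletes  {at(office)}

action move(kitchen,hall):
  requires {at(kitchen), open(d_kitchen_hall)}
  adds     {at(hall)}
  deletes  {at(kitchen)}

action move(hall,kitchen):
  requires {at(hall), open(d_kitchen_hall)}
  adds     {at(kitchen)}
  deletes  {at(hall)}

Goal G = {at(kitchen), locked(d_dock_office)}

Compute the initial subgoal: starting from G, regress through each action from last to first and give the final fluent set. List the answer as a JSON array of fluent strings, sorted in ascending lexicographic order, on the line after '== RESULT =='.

Regress step by step:
  through step 4 (move(hall,kitchen)): drop {at(kitchen)}, keep {locked(d_dock_office)}, require {at(hall), open(d_kitchen_hall)}
    → {at(hall), locked(d_dock_office), open(d_kitchen_hall)}
  through step 3 (move(kitchen,hall)): drop {at(hall)}, keep {locked(d_dock_office), open(d_kitchen_hall)}, require {at(kitchen), open(d_kitchen_hall)}
    → {at(kitchen), locked(d_dock_office), open(d_kitchen_hall)}
  through step 2 (move(office,kitchen)): drop {at(kitchen)}, keep {locked(d_dock_office), open(d_kitchen_hall)}, require {at(office), open(d_office_kitchen)}
    → {at(office), locked(d_dock_office), open(d_kitchen_hall), open(d_office_kitchen)}
  through step 1 (move(kitchen,office)): drop {at(office)}, keep {locked(d_dock_office), open(d_kitchen_hall), open(d_office_kitchen)}, require {at(kitchen), open(d_office_kitchen)}
    → {at(kitchen), locked(d_dock_office), open(d_kitchen_hall), open(d_office_kitchen)}

== RESULT ==
["at(kitchen)", "locked(d_dock_office)", "open(d_kitchen_hall)", "open(d_office_kitchen)"]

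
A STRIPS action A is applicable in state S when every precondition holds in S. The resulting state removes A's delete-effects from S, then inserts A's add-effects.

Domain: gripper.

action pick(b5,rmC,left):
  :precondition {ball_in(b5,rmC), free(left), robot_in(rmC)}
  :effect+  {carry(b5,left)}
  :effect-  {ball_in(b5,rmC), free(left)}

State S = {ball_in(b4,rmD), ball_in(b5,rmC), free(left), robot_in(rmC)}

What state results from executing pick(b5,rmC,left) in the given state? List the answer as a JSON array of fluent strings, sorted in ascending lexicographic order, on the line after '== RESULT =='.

Compute (S \ del) ∪ add:
  pre ⊆ S: {ball_in(b5,rmC), free(left), robot_in(rmC)} ⊆ S  — applicable
  S \ del = {ball_in(b4,rmD), robot_in(rmC)}
  ∪ add   = {ball_in(b4,rmD), carry(b5,left), robot_in(rmC)}

== RESULT ==
["ball_in(b4,rmD)", "carry(b5,left)", "robot_in(rmC)"]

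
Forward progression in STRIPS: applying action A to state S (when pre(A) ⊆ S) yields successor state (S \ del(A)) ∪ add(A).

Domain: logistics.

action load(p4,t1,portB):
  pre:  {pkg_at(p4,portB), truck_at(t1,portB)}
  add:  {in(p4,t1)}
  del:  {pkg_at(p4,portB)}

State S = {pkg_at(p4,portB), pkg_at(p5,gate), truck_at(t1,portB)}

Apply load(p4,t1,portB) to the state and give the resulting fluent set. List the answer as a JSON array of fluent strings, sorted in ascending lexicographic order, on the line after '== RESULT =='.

Compute (S \ del) ∪ add:
  pre ⊆ S: {pkg_at(p4,portB), truck_at(t1,portB)} ⊆ S  — applicable
  S \ del = {pkg_at(p5,gate), truck_at(t1,portB)}
  ∪ add   = {in(p4,t1), pkg_at(p5,gate), truck_at(t1,portB)}

== RESULT ==
["in(p4,t1)", "pkg_at(p5,gate)", "truck_at(t1,portB)"]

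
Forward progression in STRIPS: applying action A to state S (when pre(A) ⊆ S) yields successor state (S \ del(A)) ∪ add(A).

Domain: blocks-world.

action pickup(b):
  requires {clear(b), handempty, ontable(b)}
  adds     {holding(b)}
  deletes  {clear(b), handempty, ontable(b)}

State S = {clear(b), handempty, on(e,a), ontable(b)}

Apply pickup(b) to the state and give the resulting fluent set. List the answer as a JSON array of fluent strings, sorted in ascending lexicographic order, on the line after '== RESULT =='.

Progress:
  pre ⊆ S: {clear(b), handempty, ontable(b)} ⊆ S  — applicable
  S \ del = {on(e,a)}
  ∪ add   = {holding(b), on(e,a)}

== RESULT ==
["holding(b)", "on(e,a)"]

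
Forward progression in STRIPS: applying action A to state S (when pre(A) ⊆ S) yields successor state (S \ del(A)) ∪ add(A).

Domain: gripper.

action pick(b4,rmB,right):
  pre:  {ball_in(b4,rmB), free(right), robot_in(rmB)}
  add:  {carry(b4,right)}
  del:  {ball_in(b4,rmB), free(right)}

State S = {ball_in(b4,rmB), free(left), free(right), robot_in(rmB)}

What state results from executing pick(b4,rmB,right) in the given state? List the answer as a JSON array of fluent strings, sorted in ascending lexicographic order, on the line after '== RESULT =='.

Compute (S \ del) ∪ add:
  pre ⊆ S: {ball_in(b4,rmB), free(right), robot_in(rmB)} ⊆ S  — applicable
  S \ del = {free(left), robot_in(rmB)}
  ∪ add   = {carry(b4,right), free(left), robot_in(rmB)}

== RESULT ==
["carry(b4,right)", "free(left)", "robot_in(rmB)"]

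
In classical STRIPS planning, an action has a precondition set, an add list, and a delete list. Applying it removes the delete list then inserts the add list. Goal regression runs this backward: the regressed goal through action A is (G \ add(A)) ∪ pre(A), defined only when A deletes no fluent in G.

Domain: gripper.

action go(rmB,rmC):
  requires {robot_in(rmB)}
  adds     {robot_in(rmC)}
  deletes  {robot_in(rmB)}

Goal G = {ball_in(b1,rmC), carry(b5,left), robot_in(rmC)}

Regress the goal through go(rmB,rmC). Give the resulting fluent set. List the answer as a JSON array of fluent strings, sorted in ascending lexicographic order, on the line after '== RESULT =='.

Compute (G \ add) ∪ pre:
  G ∩ del = {}  (empty — regression defined)
  G \ add = {ball_in(b1,rmC), carry(b5,left), robot_in(rmC)} \ {robot_in(rmC)} = {ball_in(b1,rmC), carry(b5,left)}
  ∪ pre   = {ball_in(b1,rmC), carry(b5,left)} ∪ {robot_in(rmB)}
          = {ball_in(b1,rmC), carry(b5,left), robot_in(rmB)}

== RESULT ==
["ball_in(b1,rmC)", "carry(b5,left)", "robot_in(rmB)"]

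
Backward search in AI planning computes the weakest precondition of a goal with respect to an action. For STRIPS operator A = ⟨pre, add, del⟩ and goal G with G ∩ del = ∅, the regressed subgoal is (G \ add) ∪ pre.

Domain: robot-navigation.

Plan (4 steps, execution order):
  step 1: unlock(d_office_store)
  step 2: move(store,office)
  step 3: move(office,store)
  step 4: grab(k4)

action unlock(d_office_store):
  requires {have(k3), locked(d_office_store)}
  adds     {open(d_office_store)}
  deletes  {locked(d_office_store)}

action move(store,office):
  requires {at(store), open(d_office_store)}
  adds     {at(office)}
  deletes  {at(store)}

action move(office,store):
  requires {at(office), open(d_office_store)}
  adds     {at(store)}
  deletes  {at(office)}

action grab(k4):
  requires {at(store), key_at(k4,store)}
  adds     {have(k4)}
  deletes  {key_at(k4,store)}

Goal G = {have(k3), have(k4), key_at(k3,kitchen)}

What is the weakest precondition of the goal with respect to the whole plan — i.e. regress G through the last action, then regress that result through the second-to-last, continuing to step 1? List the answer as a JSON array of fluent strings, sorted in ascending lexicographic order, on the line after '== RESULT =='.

Work backward from the goal:
  through step 4 (grab(k4)): drop {have(k4)}, keep {have(k3), key_at(k3,kitchen)}, require {at(store), key_at(k4,store)}
    → {at(store), have(k3), key_at(k3,kitchen), key_at(k4,store)}
  through step 3 (move(office,store)): drop {at(store)}, keep {have(k3), key_at(k3,kitchen), key_at(k4,store)}, require {at(office), open(d_office_store)}
    → {at(office), have(k3), key_at(k3,kitchen), key_at(k4,store), open(d_office_store)}
  through step 2 (move(store,office)): drop {at(office)}, keep {have(k3), key_at(k3,kitchen), key_at(k4,store), open(d_office_store)}, require {at(store), open(d_office_store)}
    → {at(store), have(k3), key_at(k3,kitchen), key_at(k4,store), open(d_office_store)}
  through step 1 (unlock(d_office_store)): drop {open(d_office_store)}, keep {at(store), have(k3), key_at(k3,kitchen), key_at(k4,store)}, require {have(k3), locked(d_office_store)}
    → {at(store), have(k3), key_at(k3,kitchen), key_at(k4,store), locked(d_office_store)}

== RESULT ==
["at(store)", "have(k3)", "key_at(k3,kitchen)", "key_at(k4,store)", "locked(d_office_store)"]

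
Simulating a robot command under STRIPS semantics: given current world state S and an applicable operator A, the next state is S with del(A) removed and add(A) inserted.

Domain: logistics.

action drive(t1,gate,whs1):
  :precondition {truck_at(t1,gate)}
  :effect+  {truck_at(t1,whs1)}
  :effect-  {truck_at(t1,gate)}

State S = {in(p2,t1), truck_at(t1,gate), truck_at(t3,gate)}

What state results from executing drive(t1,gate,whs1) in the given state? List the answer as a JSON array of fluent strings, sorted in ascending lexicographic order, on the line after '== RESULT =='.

Progress:
  pre ⊆ S: {truck_at(t1,gate)} ⊆ S  — applicable
  S \ del = {in(p2,t1), truck_at(t3,gate)}
  ∪ add   = {in(p2,t1), truck_at(t1,whs1), truck_at(t3,gate)}

== RESULT ==
["in(p2,t1)", "truck_at(t1,whs1)", "truck_at(t3,gate)"]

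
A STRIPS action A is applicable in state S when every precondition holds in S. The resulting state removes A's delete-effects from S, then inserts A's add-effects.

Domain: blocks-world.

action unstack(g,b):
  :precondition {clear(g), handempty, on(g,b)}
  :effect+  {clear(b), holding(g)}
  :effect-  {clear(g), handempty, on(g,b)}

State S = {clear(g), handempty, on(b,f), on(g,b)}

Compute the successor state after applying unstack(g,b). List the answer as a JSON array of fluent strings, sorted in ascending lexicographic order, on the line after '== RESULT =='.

Progress:
  pre ⊆ S: {clear(g), handempty, on(g,b)} ⊆ S  — applicable
  S \ del = {on(b,f)}
  ∪ add   = {clear(b), holding(g), on(b,f)}

== RESULT ==
["clear(b)", "holding(g)", "on(b,f)"]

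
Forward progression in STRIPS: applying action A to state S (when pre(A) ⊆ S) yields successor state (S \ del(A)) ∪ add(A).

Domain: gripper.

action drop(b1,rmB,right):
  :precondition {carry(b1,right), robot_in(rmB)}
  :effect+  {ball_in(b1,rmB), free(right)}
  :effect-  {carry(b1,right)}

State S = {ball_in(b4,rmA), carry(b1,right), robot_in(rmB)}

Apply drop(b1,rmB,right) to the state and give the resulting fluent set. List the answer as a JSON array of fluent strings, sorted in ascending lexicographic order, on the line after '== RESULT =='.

Progress:
  pre ⊆ S: {carry(b1,right), robot_in(rmB)} ⊆ S  — applicable
  S \ del = {ball_in(b4,rmA), robot_in(rmB)}
  ∪ add   = {ball_in(b1,rmB), ball_in(b4,rmA), free(right), robot_in(rmB)}

== RESULT ==
["ball_in(b1,rmB)", "ball_in(b4,rmA)", "free(right)", "robot_in(rmB)"]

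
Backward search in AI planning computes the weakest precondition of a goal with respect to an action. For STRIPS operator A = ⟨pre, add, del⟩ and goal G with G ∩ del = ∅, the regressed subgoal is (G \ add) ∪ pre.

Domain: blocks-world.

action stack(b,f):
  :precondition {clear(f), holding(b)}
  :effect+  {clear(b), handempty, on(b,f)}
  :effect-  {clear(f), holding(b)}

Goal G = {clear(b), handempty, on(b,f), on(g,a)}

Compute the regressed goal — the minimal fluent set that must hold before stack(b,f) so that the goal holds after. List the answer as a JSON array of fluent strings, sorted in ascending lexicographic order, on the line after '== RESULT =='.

Compute (G \ add) ∪ pre:
  G ∩ del = {}  (empty — regression defined)
  G \ add = {clear(b), handempty, on(b,f), on(g,a)} \ {clear(b), handempty, on(b,f)} = {on(g,a)}
  ∪ pre   = {on(g,a)} ∪ {clear(f), holding(b)}
          = {clear(f), holding(b), on(g,a)}

== RESULT ==
["clear(f)", "holding(b)", "on(g,a)"]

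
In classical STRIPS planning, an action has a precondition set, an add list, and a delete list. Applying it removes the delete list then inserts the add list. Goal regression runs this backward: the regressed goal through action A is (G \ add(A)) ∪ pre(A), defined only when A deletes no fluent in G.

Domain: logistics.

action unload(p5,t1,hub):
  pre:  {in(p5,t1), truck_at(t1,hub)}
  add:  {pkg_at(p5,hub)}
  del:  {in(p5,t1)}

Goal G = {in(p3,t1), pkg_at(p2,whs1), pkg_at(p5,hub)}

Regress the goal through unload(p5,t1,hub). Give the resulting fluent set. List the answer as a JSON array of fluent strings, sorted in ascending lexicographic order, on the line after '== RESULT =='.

Compute (G \ add) ∪ pre:
  G ∩ del = {}  (empty — regression defined)
  G \ add = {in(p3,t1), pkg_at(p2,whs1), pkg_at(p5,hub)} \ {pkg_at(p5,hub)} = {in(p3,t1), pkg_at(p2,whs1)}
  ∪ pre   = {in(p3,t1), pkg_at(p2,whs1)} ∪ {in(p5,t1), truck_at(t1,hub)}
          = {in(p3,t1), in(p5,t1), pkg_at(p2,whs1), truck_at(t1,hub)}

== RESULT ==
["in(p3,t1)", "in(p5,t1)", "pkg_at(p2,whs1)", "truck_at(t1,hub)"]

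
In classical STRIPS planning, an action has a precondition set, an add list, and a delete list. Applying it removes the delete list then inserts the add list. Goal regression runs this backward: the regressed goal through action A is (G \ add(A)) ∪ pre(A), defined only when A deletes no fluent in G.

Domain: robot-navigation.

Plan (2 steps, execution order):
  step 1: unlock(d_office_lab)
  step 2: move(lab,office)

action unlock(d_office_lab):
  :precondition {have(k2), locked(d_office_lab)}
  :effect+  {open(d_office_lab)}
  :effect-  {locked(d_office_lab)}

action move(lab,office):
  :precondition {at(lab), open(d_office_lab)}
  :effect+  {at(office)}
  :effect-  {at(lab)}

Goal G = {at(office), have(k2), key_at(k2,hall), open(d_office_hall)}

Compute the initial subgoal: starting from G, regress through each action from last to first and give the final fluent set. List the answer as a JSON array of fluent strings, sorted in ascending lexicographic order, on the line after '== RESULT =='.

Work backward from the goal:
  through step 2 (move(lab,office)): drop {at(office)}, keep {have(k2), key_at(k2,hall), open(d_office_hall)}, require {at(lab), open(d_office_lab)}
    → {at(lab), have(k2), key_at(k2,hall), open(d_office_hall), open(d_office_lab)}
  through step 1 (unlock(d_office_lab)): drop {open(d_office_lab)}, keep {at(lab), have(k2), key_at(k2,hall), open(d_office_hall)}, require {have(k2), locked(d_office_lab)}
    → {at(lab), have(k2), key_at(k2,hall), locked(d_office_lab), open(d_office_hall)}

== RESULT ==
["at(lab)", "have(k2)", "key_at(k2,hall)", "locked(d_office_lab)", "open(d_office_hall)"]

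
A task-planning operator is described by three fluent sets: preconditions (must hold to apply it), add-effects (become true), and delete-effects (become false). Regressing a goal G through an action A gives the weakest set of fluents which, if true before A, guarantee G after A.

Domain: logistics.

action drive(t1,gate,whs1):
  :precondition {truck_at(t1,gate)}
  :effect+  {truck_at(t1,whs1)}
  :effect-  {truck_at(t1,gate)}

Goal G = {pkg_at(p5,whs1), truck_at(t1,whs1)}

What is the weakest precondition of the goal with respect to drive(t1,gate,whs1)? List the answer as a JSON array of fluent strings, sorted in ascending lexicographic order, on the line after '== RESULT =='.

Compute (G \ add) ∪ pre:
  G ∩ del = {}  (empty — regression defined)
  G \ add = {pkg_at(p5,whs1), truck_at(t1,whs1)} \ {truck_at(t1,whs1)} = {pkg_at(p5,whs1)}
  ∪ pre   = {pkg_at(p5,whs1)} ∪ {truck_at(t1,gate)}
          = {pkg_at(p5,whs1), truck_at(t1,gate)}

== RESULT ==
["pkg_at(p5,whs1)", "truck_at(t1,gate)"]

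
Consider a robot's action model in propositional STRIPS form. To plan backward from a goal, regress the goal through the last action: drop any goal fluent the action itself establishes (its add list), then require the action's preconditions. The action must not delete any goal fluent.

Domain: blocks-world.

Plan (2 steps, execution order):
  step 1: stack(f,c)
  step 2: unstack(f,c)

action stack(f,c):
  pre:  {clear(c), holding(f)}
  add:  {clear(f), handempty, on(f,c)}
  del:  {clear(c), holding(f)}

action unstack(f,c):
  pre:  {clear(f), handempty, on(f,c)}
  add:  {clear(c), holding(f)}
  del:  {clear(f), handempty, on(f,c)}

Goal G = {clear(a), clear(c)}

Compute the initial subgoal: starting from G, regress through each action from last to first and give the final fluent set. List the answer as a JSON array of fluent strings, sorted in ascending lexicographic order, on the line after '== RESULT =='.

Regress step by step:
  through step 2 (unstack(f,c)): drop {clear(c)}, keep {clear(a)}, require {clear(f), handempty, on(f,c)}
    → {clear(a), clear(f), handempty, on(f,c)}
  through step 1 (stack(f,c)): drop {clear(f), handempty, on(f,c)}, keep {clear(a)}, require {clear(c), holding(f)}
    → {clear(a), clear(c), holding(f)}

== RESULT ==
["clear(a)", "clear(c)", "holding(f)"]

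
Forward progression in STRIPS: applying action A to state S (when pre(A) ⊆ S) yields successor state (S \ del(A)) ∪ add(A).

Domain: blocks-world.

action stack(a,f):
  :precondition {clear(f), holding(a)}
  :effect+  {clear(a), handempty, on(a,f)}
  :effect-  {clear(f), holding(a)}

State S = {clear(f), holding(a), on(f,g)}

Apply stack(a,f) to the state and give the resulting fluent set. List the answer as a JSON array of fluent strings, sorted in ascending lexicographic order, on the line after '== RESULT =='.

Compute (S \ del) ∪ add:
  pre ⊆ S: {clear(f), holding(a)} ⊆ S  — applicable
  S \ del = {on(f,g)}
  ∪ add   = {clear(a), handempty, on(a,f), on(f,g)}

== RESULT ==
["clear(a)", "handempty", "on(a,f)", "on(f,g)"]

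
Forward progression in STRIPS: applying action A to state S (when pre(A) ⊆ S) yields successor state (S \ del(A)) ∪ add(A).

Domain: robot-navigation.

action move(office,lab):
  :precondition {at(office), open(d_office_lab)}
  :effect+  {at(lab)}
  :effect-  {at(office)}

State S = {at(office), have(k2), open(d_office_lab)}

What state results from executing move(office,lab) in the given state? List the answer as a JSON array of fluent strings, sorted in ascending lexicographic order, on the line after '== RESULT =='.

Compute (S \ del) ∪ add:
  pre ⊆ S: {at(office), open(d_office_lab)} ⊆ S  — applicable
  S \ del = {have(k2), open(d_office_lab)}
  ∪ add   = {at(lab), have(k2), open(d_office_lab)}

== RESULT ==
["at(lab)", "have(k2)", "open(d_office_lab)"]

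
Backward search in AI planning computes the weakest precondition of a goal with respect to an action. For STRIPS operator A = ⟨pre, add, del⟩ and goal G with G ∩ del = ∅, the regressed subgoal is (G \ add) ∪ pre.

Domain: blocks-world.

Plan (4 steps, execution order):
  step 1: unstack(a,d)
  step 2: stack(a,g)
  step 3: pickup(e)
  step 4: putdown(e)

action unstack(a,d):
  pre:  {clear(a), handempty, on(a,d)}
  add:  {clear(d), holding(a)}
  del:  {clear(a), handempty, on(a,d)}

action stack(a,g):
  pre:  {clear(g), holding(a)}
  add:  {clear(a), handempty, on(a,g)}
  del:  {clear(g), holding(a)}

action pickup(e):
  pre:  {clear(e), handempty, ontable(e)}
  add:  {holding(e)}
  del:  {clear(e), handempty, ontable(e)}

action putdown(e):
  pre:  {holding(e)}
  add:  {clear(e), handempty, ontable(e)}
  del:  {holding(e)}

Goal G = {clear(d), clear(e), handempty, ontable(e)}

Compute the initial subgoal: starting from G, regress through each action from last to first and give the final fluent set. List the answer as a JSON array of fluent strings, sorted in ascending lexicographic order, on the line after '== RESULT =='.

Regress step by step:
  through step 4 (putdown(e)): drop {clear(e), handempty, ontable(e)}, keep {clear(d)}, require {holding(e)}
    → {clear(d), holding(e)}
  through step 3 (pickup(e)): drop {holding(e)}, keep {clear(d)}, require {clear(e), handempty, ontable(e)}
    → {clear(d), clear(e), handempty, ontable(e)}
  through step 2 (stack(a,g)): drop {handempty}, keep {clear(d), clear(e), ontable(e)}, require {clear(g), holding(a)}
    → {clear(d), clear(e), clear(g), holding(a), ontable(e)}
  through step 1 (unstack(a,d)): drop {clear(d), holding(a)}, keep {clear(e), clear(g), ontable(e)}, require {clear(a), handempty, on(a,d)}
    → {clear(a), clear(e), clear(g), handempty, on(a,d), ontable(e)}

== RESULT ==
["clear(a)", "clear(e)", "clear(g)", "handempty", "on(a,d)", "ontable(e)"]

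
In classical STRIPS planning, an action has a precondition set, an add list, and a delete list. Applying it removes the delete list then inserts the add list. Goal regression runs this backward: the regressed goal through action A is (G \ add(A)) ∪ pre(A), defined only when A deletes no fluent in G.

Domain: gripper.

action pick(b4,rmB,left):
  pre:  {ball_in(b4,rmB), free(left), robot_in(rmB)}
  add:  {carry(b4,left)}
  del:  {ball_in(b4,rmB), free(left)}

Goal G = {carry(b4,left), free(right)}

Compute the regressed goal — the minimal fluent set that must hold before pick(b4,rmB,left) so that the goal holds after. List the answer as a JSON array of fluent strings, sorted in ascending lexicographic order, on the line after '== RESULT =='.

Regress:
  G ∩ del = {}  (empty — regression defined)
  G \ add = {carry(b4,left), free(right)} \ {carry(b4,left)} = {free(right)}
  ∪ pre   = {free(right)} ∪ {ball_in(b4,rmB), free(left), robot_in(rmB)}
          = {ball_in(b4,rmB), free(left), free(right), robot_in(rmB)}

== RESULT ==
["ball_in(b4,rmB)", "free(left)", "free(right)", "robot_in(rmB)"]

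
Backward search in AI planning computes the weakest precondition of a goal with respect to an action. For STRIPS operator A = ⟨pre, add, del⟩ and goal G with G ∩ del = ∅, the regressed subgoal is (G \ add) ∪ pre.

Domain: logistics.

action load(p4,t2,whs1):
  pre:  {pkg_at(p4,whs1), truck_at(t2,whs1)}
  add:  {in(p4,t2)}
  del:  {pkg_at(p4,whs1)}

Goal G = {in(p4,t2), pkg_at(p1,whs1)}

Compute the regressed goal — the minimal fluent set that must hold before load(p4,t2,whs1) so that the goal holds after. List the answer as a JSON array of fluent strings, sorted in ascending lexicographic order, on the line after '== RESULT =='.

Regress:
  G ∩ del = {}  (empty — regression defined)
  G \ add = {in(p4,t2), pkg_at(p1,whs1)} \ {in(p4,t2)} = {pkg_at(p1,whs1)}
  ∪ pre   = {pkg_at(p1,whs1)} ∪ {pkg_at(p4,whs1), truck_at(t2,whs1)}
          = {pkg_at(p1,whs1), pkg_at(p4,whs1), truck_at(t2,whs1)}

== RESULT ==
["pkg_at(p1,whs1)", "pkg_at(p4,whs1)", "truck_at(t2,whs1)"]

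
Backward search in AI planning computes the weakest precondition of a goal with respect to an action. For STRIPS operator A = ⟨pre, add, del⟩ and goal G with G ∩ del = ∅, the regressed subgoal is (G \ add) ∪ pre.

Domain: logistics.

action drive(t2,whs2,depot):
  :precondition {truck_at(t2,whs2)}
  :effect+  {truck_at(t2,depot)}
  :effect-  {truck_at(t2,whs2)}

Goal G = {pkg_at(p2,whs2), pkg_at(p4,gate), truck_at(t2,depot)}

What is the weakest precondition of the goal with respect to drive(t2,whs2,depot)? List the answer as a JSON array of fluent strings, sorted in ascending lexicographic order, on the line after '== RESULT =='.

Compute (G \ add) ∪ pre:
  G ∩ del = {}  (empty — regression defined)
  G \ add = {pkg_at(p2,whs2), pkg_at(p4,gate), truck_at(t2,depot)} \ {truck_at(t2,depot)} = {pkg_at(p2,whs2), pkg_at(p4,gate)}
  ∪ pre   = {pkg_at(p2,whs2), pkg_at(p4,gate)} ∪ {truck_at(t2,whs2)}
          = {pkg_at(p2,whs2), pkg_at(p4,gate), truck_at(t2,whs2)}

== RESULT ==
["pkg_at(p2,whs2)", "pkg_at(p4,gate)", "truck_at(t2,whs2)"]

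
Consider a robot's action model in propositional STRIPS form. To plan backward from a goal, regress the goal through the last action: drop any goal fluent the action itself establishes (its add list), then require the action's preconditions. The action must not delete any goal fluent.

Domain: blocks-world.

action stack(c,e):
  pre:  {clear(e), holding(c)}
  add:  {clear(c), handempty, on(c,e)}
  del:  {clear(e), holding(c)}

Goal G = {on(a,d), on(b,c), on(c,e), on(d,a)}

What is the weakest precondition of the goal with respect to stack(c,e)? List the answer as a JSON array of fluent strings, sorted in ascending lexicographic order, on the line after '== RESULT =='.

Compute (G \ add) ∪ pre:
  G ∩ del = {}  (empty — regression defined)
  G \ add = {on(a,d), on(b,c), on(c,e), on(d,a)} \ {clear(c), handempty, on(c,e)} = {on(a,d), on(b,c), on(d,a)}
  ∪ pre   = {on(a,d), on(b,c), on(d,a)} ∪ {clear(e), holding(c)}
          = {clear(e), holding(c), on(a,d), on(b,c), on(d,a)}

== RESULT ==
["clear(e)", "holding(c)", "on(a,d)", "on(b,c)", "on(d,a)"]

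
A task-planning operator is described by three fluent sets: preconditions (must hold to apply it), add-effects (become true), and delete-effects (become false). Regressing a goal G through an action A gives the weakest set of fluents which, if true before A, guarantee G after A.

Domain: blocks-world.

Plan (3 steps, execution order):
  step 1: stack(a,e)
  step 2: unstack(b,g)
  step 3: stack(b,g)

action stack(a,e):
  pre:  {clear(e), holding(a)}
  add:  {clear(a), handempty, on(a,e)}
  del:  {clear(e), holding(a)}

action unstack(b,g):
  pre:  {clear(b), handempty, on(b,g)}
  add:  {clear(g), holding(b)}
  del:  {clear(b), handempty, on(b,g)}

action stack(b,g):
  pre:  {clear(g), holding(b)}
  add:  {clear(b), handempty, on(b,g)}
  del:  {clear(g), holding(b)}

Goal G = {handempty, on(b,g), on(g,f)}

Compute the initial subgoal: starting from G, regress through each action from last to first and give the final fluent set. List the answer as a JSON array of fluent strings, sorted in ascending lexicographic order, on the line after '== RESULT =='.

Work backward from the goal:
  through step 3 (stack(b,g)): drop {handempty, on(b,g)}, keep {on(g,f)}, require {clear(g), holding(b)}
    → {clear(g), holding(b), on(g,f)}
  through step 2 (unstack(b,g)): drop {clear(g), holding(b)}, keep {on(g,f)}, require {clear(b), handempty, on(b,g)}
    → {clear(b), handempty, on(b,g), on(g,f)}
  through step 1 (stack(a,e)): drop {handempty}, keep {clear(b), on(b,g), on(g,f)}, require {clear(e), holding(a)}
    → {clear(b), clear(e), holding(a), on(b,g), on(g,f)}

== RESULT ==
["clear(b)", "clear(e)", "holding(a)", "on(b,g)", "on(g,f)"]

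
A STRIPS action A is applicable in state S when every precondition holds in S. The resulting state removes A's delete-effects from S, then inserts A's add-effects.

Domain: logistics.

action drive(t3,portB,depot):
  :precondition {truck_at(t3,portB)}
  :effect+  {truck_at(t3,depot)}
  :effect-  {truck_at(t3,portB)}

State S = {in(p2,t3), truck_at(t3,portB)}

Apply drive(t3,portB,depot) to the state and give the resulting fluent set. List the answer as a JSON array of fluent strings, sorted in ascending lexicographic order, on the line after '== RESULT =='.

Progress:
  pre ⊆ S: {truck_at(t3,portB)} ⊆ S  — applicable
  S \ del = {in(p2,t3)}
  ∪ add   = {in(p2,t3), truck_at(t3,depot)}

== RESULT ==
["in(p2,t3)", "truck_at(t3,depot)"]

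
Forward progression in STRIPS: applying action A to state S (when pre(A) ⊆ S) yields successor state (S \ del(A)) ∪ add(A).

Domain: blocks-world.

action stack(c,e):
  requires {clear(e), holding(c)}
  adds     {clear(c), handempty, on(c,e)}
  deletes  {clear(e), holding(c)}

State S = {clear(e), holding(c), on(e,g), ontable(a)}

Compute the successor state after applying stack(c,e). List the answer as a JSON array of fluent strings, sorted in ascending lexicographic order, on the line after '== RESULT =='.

Compute (S \ del) ∪ add:
  pre ⊆ S: {clear(e), holding(c)} ⊆ S  — applicable
  S \ del = {on(e,g), ontable(a)}
  ∪ add   = {clear(c), handempty, on(c,e), on(e,g), ontable(a)}

== RESULT ==
["clear(c)", "handempty", "on(c,e)", "on(e,g)", "ontable(a)"]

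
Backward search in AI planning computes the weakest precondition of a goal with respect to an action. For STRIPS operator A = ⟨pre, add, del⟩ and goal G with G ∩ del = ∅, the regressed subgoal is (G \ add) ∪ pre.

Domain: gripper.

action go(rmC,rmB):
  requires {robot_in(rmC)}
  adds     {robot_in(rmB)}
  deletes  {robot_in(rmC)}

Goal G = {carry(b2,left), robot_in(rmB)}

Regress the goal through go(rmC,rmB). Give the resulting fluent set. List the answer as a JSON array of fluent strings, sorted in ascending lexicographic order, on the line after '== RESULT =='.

Compute (G \ add) ∪ pre:
  G ∩ del = {}  (empty — regression defined)
  G \ add = {carry(b2,left), robot_in(rmB)} \ {robot_in(rmB)} = {carry(b2,left)}
  ∪ pre   = {carry(b2,left)} ∪ {robot_in(rmC)}
          = {carry(b2,left), robot_in(rmC)}

== RESULT ==
["carry(b2,left)", "robot_in(rmC)"]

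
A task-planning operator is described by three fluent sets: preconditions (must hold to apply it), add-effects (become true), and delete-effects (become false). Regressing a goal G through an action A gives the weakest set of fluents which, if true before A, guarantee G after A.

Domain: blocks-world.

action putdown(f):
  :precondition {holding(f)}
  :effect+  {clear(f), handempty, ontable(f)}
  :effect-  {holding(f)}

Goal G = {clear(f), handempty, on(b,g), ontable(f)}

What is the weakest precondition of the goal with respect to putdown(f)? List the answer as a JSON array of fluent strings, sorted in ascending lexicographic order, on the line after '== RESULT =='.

Regress:
  G ∩ del = {}  (empty — regression defined)
  G \ add = {clear(f), handempty, on(b,g), ontable(f)} \ {clear(f), handempty, ontable(f)} = {on(b,g)}
  ∪ pre   = {on(b,g)} ∪ {holding(f)}
          = {holding(f), on(b,g)}

== RESULT ==
["holding(f)", "on(b,g)"]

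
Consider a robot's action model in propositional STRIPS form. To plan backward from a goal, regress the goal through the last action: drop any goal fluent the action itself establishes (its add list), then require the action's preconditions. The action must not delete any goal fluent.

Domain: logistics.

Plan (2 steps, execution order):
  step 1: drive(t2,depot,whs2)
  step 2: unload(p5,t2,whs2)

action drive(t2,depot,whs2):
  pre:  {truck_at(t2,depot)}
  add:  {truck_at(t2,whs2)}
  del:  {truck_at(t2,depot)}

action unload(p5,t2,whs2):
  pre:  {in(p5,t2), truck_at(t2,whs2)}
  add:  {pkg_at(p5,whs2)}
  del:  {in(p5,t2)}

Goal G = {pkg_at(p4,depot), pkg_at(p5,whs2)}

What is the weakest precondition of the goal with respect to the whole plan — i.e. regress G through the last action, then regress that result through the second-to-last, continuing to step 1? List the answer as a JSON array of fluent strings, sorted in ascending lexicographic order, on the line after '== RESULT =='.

Regress step by step:
  through step 2 (unload(p5,t2,whs2)): drop {pkg_at(p5,whs2)}, keep {pkg_at(p4,depot)}, require {in(p5,t2), truck_at(t2,whs2)}
    → {in(p5,t2), pkg_at(p4,depot), truck_at(t2,whs2)}
  through step 1 (drive(t2,depot,whs2)): drop {truck_at(t2,whs2)}, keep {in(p5,t2), pkg_at(p4,depot)}, require {truck_at(t2,depot)}
    → {in(p5,t2), pkg_at(p4,depot), truck_at(t2,depot)}

== RESULT ==
["in(p5,t2)", "pkg_at(p4,depot)", "truck_at(t2,depot)"]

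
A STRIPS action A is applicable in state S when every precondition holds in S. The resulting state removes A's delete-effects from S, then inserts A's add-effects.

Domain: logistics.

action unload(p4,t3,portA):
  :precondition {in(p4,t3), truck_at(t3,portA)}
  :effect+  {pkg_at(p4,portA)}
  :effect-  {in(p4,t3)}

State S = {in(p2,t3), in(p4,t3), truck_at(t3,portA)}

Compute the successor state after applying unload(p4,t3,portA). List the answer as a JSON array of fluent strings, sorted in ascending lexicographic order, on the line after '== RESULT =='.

Progress:
  pre ⊆ S: {in(p4,t3), truck_at(t3,portA)} ⊆ S  — applicable
  S \ del = {in(p2,t3), truck_at(t3,portA)}
  ∪ add   = {in(p2,t3), pkg_at(p4,portA), truck_at(t3,portA)}

== RESULT ==
["in(p2,t3)", "pkg_at(p4,portA)", "truck_at(t3,portA)"]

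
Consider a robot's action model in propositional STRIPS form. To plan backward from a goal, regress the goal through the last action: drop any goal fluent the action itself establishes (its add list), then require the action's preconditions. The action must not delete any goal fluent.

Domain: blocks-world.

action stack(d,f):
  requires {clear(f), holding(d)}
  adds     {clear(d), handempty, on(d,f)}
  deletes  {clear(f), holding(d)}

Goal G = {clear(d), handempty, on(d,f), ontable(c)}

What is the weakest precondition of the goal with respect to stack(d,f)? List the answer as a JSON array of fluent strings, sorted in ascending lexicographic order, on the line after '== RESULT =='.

Compute (G \ add) ∪ pre:
  G ∩ del = {}  (empty — regression defined)
  G \ add = {clear(d), handempty, on(d,f), ontable(c)} \ {clear(d), handempty, on(d,f)} = {ontable(c)}
  ∪ pre   = {ontable(c)} ∪ {clear(f), holding(d)}
          = {clear(f), holding(d), ontable(c)}

== RESULT ==
["clear(f)", "holding(d)", "ontable(c)"]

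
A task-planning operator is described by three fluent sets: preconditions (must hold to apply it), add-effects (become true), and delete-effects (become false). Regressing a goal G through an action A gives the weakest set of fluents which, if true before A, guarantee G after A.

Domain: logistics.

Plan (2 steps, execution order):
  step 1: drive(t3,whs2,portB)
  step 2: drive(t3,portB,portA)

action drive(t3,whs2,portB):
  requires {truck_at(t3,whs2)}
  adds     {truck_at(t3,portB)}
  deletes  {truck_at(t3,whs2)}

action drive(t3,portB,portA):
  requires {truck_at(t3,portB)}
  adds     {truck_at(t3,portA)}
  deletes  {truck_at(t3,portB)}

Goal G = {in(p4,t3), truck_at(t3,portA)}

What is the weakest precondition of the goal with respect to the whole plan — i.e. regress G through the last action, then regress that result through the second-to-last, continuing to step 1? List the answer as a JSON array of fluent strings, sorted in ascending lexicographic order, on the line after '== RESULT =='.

Work backward from the goal:
  through step 2 (drive(t3,portB,portA)): drop {truck_at(t3,portA)}, keep {in(p4,t3)}, require {truck_at(t3,portB)}
    → {in(p4,t3), truck_at(t3,portB)}
  through step 1 (drive(t3,whs2,portB)): drop {truck_at(t3,portB)}, keep {in(p4,t3)}, require {truck_at(t3,whs2)}
    → {in(p4,t3), truck_at(t3,whs2)}

== RESULT ==
["in(p4,t3)", "truck_at(t3,whs2)"]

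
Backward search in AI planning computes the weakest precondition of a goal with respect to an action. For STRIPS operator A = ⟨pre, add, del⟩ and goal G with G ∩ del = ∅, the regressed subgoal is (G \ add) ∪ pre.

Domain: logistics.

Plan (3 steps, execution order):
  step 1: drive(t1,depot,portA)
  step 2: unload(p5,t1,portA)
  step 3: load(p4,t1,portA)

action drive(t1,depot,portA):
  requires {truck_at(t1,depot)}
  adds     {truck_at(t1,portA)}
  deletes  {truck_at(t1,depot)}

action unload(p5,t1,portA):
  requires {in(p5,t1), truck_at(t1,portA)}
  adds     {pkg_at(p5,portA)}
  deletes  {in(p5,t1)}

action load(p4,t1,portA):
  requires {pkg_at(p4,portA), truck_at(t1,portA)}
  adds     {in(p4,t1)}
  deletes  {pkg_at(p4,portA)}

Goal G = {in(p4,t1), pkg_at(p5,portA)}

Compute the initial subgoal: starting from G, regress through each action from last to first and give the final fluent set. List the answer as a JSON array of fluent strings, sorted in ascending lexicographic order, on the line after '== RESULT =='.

Regress step by step:
  through step 3 (load(p4,t1,portA)): drop {in(p4,t1)}, keep {pkg_at(p5,portA)}, require {pkg_at(p4,portA), truck_at(t1,portA)}
    → {pkg_at(p4,portA), pkg_at(p5,portA), truck_at(t1,portA)}
  through step 2 (unload(p5,t1,portA)): drop {pkg_at(p5,portA)}, keep {pkg_at(p4,portA), truck_at(t1,portA)}, require {in(p5,t1), truck_at(t1,portA)}
    → {in(p5,t1), pkg_at(p4,portA), truck_at(t1,portA)}
  through step 1 (drive(t1,depot,portA)): drop {truck_at(t1,portA)}, keep {in(p5,t1), pkg_at(p4,portA)}, require {truck_at(t1,depot)}
    → {in(p5,t1), pkg_at(p4,portA), truck_at(t1,depot)}

== RESULT ==
["in(p5,t1)", "pkg_at(p4,portA)", "truck_at(t1,depot)"]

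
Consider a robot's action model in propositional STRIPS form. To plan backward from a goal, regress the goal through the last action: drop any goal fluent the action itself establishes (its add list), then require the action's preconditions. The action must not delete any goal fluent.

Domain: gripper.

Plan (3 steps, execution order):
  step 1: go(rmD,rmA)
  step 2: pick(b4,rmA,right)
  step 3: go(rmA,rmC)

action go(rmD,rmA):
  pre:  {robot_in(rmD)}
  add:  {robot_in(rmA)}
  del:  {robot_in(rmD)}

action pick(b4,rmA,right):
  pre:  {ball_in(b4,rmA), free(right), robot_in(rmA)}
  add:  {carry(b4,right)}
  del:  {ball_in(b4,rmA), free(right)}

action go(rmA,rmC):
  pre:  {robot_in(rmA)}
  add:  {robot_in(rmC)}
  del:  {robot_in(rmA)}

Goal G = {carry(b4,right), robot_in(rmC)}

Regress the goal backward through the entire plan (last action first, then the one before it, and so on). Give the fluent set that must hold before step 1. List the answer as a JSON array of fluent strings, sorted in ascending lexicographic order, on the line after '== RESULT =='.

Regress step by step:
  through step 3 (go(rmA,rmC)): drop {robot_in(rmC)}, keep {carry(b4,right)}, require {robot_in(rmA)}
    → {carry(b4,right), robot_in(rmA)}
  through step 2 (pick(b4,rmA,right)): drop {carry(b4,right)}, keep {robot_in(rmA)}, require {ball_in(b4,rmA), free(right), robot_in(rmA)}
    → {ball_in(b4,rmA), free(right), robot_in(rmA)}
  through step 1 (go(rmD,rmA)): drop {robot_in(rmA)}, keep {ball_in(b4,rmA), free(right)}, require {robot_in(rmD)}
    → {ball_in(b4,rmA), free(right), robot_in(rmD)}

== RESULT ==
["ball_in(b4,rmA)", "free(right)", "robot_in(rmD)"]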